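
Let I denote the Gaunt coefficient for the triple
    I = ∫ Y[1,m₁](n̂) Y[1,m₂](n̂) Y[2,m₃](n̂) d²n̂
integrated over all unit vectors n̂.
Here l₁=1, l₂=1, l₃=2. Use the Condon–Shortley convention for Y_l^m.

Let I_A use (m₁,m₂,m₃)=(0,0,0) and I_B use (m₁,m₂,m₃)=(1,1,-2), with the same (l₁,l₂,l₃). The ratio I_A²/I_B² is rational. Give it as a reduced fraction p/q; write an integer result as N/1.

2/3

Same 1,1,2: normalisation and zero-m 3j drop out of the ratio.
A: Δ: 0! 2! 2! / 5! → 1/30; sum: t=0:+1/1 = 1/1; 3j²(1 1 2; 0 0 0) = Δ·Π!·Σ² = 2/15  (sign +1)
B: Δ: 0! 2! 2! / 5! → 1/30; sum: t=0:+1/4 = 1/4; 3j²(1 1 2; 1 1 -2) = Δ·Π!·Σ² = 1/5  (sign +1)
I_A²/I_B² = (2/15)/(1/5) = 2/3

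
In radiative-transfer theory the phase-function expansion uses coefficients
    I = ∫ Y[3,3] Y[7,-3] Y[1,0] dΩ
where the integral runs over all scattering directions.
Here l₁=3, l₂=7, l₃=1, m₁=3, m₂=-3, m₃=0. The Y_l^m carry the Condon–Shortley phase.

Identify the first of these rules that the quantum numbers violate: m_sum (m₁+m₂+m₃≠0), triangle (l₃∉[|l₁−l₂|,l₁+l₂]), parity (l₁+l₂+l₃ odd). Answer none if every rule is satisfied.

m₁+m₂+m₃ = 3 − 3 + 0 = 0  ✓
triangle: |3−7|=4 ≤ l₃=1 ≤ 3+7=10  ✗
parity: l₁+l₂+l₃ = 11 is odd

triangle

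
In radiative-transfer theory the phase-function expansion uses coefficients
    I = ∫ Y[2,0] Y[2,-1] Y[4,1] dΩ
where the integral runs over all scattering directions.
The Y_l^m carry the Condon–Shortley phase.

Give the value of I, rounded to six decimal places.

-0.220728

Checks pass: Σm=0; 8 even; l₃=4∈[0,4].
(2·2+1)(2·2+1)(2·4+1) = 225
Δ: 0! 4! 4! / 9! → 1/630
sum: t=0:+1/16 = 1/16
3j²(2 2 4; 0 0 0) = Δ·Π!·Σ² = 2/35  (sign +1)
sum: t=0:+1/24 = 1/24
3j²(2 2 4; 0 -1 1) = Δ·Π!·Σ² = 1/21  (sign -1)
combine: 4πI² = 225·2/35·1/21 = 30/49
take √, sign -1: I = -0.22072812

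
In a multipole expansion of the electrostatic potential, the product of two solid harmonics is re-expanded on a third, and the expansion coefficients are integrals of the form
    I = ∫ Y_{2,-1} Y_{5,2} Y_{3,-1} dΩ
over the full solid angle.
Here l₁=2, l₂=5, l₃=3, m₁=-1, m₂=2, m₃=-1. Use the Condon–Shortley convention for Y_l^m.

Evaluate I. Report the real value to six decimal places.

0.245532

Rules hold: Σm=0, L=10 even, 3≤3≤7.
N = 5·11·7 = 385
Δ = 4!·0!·6!/11! = 1/2310
Racah Σ t=2..2: t=2:+1/144 = 1/144
⇒ 3j(2 5 3; 0 0 0)² = 10/231, sgn -1
Racah Σ t=3..3: t=3:−1/288 = -1/288
⇒ 3j(2 5 3; -1 2 -1)² = 1/22, sgn -1
4πI² = N·(3j₀)²·(3jₘ)² = 25/33
I = +1·√(0.757576/4π) = 0.24553200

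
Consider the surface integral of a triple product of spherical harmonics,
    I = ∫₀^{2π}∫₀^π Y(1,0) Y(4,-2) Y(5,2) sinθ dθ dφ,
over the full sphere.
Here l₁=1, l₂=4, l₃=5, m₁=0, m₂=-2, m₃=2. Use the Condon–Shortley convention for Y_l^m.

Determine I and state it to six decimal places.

Rules hold: Σm=0, L=10 even, 3≤5≤5.
N = 3·9·11 = 297
Δ = 0!·2!·8!/11! = 1/495
Racah Σ t=0..0: t=0:+1/576 = 1/576
⇒ 3j(1 4 5; 0 0 0)² = 5/99, sgn -1
Racah Σ t=0..0: t=0:+1/1440 = 1/1440
⇒ 3j(1 4 5; 0 -2 2)² = 7/165, sgn -1
4πI² = N·(3j₀)²·(3jₘ)² = 7/11
I = +1·√(0.636364/4π) = 0.22503380

0.225034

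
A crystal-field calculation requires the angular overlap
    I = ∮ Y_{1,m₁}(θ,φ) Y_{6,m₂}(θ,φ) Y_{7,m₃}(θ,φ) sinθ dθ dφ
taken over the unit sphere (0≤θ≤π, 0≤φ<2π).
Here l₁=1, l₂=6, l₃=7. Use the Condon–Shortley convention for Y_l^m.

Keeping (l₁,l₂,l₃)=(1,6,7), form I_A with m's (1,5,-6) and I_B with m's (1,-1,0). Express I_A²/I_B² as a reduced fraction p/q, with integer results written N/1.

Same 1,6,7: normalisation and zero-m 3j drop out of the ratio.
A: Δ: 0! 2! 12! / 15! → 1/1365; sum: t=0:+1/79833600 = 1/79833600; 3j²(1 6 7; 1 5 -6) = Δ·Π!·Σ² = 2/35  (sign -1)
B: Δ: 0! 2! 12! / 15! → 1/1365; sum: t=0:+1/1209600 = 1/1209600; 3j²(1 6 7; 1 -1 0) = Δ·Π!·Σ² = 1/65  (sign -1)
I_A²/I_B² = (2/35)/(1/65) = 26/7

26/7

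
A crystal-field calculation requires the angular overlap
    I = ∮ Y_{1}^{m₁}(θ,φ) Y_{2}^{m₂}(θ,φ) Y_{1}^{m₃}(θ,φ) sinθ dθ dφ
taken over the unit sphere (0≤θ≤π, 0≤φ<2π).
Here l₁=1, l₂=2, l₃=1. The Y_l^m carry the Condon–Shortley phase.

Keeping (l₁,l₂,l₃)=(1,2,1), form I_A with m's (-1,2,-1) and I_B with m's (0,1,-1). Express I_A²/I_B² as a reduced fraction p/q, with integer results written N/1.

2/1

l's match ⇒ only the (l;m) 3-j factors differ between A and B.
A: triangle coeff Δ(1,2,1) = 1/30; Σ_t [2,2]: t=2:+1/4 = 1/4; (3j)²=1/5 [(1 2 1; -1 2 -1)], sign=+1
B: triangle coeff Δ(1,2,1) = 1/30; Σ_t [1,1]: t=1:−1/2 = -1/2; (3j)²=1/10 [(1 2 1; 0 1 -1)], sign=-1
I_A²/I_B² = (1/5)/(1/10) = 2/1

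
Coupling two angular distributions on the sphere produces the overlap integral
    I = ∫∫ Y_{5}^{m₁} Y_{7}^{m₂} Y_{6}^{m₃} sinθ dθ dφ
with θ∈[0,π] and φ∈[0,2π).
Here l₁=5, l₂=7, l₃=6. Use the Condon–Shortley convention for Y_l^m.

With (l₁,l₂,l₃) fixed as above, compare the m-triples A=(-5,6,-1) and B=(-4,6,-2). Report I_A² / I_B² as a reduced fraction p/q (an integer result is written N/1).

100/169

l's match ⇒ only the (l;m) 3-j factors differ between A and B.
A: triangle coeff Δ(5,7,6) = 1/174594420; Σ_t [6,6]: t=6:+1/87091200 = 1/87091200; (3j)²=10/969 [(5 7 6; -5 6 -1)], sign=-1
B: triangle coeff Δ(5,7,6) = 1/174594420; Σ_t [5,6]: t=5:−1/116121600 t=6:+1/21772800 = 13/348364800; (3j)²=169/9690 [(5 7 6; -4 6 -2)], sign=+1
I_A²/I_B² = (10/969)/(169/9690) = 100/169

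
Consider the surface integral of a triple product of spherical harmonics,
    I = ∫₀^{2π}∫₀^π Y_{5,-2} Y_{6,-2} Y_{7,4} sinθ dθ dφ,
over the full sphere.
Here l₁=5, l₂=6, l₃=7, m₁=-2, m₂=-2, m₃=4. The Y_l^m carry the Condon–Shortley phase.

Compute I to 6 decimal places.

Checks pass: Σm=0; 18 even; l₃=7∈[1,11].
(2·5+1)(2·6+1)(2·7+1) = 2145
Δ: 4! 6! 8! / 19! → 1/174594420
sum: t=0:+1/4147200 t=1:−1/207360 t=2:+1/82944 t=3:−1/207360 t=4:+1/4147200 = 1/345600
3j²(5 6 7; 0 0 0) = Δ·Π!·Σ² = 420/46189  (sign -1)
sum: t=1:−1/3110400 t=2:+1/691200 t=3:−1/1451520 t=4:+1/34836480 = 1/2150400
3j²(5 6 7; -2 -2 4) = Δ·Π!·Σ² = 729/83980  (sign -1)
combine: 4πI² = 2145·420/46189·729/83980 = 229635/1356277
take √, sign +1: I = 0.11607533

0.116075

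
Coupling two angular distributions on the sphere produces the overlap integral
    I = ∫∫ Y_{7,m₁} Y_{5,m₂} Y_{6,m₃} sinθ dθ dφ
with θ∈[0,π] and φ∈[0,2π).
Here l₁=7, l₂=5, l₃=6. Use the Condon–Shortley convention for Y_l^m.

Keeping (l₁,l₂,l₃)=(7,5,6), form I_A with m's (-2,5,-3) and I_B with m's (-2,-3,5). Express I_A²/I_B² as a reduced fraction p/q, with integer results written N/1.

l's match ⇒ only the (l;m) 3-j factors differ between A and B.
A: triangle coeff Δ(7,5,6) = 1/174594420; Σ_t [6,6]: t=6:+1/12441600 = 1/12441600; (3j)²=588/46189 [(7 5 6; -2 5 -3)], sign=-1
B: triangle coeff Δ(7,5,6) = 1/174594420; Σ_t [1,2]: t=1:−1/29030400 t=2:+1/5806080 = 1/7257600; (3j)²=64/4199 [(7 5 6; -2 -3 5)], sign=-1
I_A²/I_B² = (588/46189)/(64/4199) = 147/176

147/176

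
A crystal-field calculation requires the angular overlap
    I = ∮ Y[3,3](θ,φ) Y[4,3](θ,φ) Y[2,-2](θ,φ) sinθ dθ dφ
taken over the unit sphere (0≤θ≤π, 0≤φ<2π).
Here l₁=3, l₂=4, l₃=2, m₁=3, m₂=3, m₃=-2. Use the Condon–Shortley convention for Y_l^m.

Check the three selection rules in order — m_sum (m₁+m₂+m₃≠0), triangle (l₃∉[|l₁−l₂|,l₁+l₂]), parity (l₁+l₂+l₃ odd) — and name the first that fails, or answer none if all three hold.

m_sum

azimuthal sum: 3 + 3 − 2 = 4  ✗
1 ≤ 2 ≤ 7 (triangle on l)
L = 3 + 4 + 2 = 9 (odd)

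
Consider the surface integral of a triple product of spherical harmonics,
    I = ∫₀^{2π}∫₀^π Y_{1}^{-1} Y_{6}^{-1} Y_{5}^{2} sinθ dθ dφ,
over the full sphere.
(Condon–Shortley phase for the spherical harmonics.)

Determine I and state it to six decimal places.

m-sum 0 ✓  L=12 even ✓  5≤5≤7 ✓
Π(2lᵢ+1) = 3×13×11 = 429
triangle coeff Δ(1,6,5) = 1/858
Σ_t [1,1]: t=1:−1/14400 = -1/14400
(3j)²=6/143 [(1 6 5; 0 0 0)], sign=+1
Σ_t [2,2]: t=2:+1/60480 = 1/60480
(3j)²=5/429 [(1 6 5; -1 -1 2)], sign=-1
⇒ 4πI² = 30/143
I = (-1)√(30/143/(4π)) = -0.12920749

-0.129207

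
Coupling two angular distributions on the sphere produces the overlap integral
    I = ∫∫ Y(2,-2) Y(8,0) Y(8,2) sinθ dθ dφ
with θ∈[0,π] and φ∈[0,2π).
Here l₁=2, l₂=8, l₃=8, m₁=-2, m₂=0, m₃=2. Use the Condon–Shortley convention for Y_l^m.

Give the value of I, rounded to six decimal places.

m-sum 0 ✓  L=18 even ✓  6≤8≤10 ✓
Π(2lᵢ+1) = 5×17×17 = 1445
triangle coeff Δ(2,8,8) = 1/348840
Σ_t [0,2]: t=0:+1/116121600 t=1:−1/25401600 t=2:+1/116121600 = -1/45158400
(3j)²=24/1615 [(2 8 8; 0 0 0)], sign=-1
Σ_t [2,2]: t=2:+1/116121600 = 1/116121600
(3j)²=7/323 [(2 8 8; -2 0 2)], sign=+1
⇒ 4πI² = 168/361
I = (-1)√(168/361/(4π)) = -0.19244034

-0.192440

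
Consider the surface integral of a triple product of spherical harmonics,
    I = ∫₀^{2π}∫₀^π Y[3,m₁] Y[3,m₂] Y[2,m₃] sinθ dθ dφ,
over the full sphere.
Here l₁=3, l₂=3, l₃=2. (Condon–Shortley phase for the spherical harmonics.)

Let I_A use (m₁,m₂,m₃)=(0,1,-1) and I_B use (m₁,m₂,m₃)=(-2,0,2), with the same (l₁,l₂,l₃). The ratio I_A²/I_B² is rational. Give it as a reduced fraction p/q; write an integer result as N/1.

l's match ⇒ only the (l;m) 3-j factors differ between A and B.
A: triangle coeff Δ(3,3,2) = 1/3780; Σ_t [2,3]: t=2:+1/8 t=3:−1/12 = 1/24; (3j)²=1/210 [(3 3 2; 0 1 -1)], sign=-1
B: triangle coeff Δ(3,3,2) = 1/3780; Σ_t [3,3]: t=3:−1/24 = -1/24; (3j)²=1/21 [(3 3 2; -2 0 2)], sign=-1
I_A²/I_B² = (1/210)/(1/21) = 1/10

1/10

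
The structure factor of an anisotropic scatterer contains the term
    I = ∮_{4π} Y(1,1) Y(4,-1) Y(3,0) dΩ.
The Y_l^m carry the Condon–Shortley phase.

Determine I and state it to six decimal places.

Rules hold: Σm=0, L=8 even, 3≤3≤5.
N = 3·9·7 = 189
Δ = 2!·0!·6!/9! = 1/252
Racah Σ t=1..1: t=1:−1/36 = -1/36
⇒ 3j(1 4 3; 0 0 0)² = 4/63, sgn +1
Racah Σ t=0..0: t=0:+1/72 = 1/72
⇒ 3j(1 4 3; 1 -1 0)² = 5/126, sgn -1
4πI² = N·(3j₀)²·(3jₘ)² = 10/21
I = -1·√(0.47619/4π) = -0.19466390

-0.194664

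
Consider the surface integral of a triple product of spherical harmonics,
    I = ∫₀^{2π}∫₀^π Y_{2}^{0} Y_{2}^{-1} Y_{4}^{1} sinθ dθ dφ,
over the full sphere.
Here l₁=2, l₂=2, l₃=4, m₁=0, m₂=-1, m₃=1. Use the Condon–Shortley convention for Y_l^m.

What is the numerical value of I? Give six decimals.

-0.220728

m-sum 0 ✓  L=8 even ✓  0≤4≤4 ✓
Π(2lᵢ+1) = 5×5×9 = 225
triangle coeff Δ(2,2,4) = 1/630
Σ_t [0,0]: t=0:+1/16 = 1/16
(3j)²=2/35 [(2 2 4; 0 0 0)], sign=+1
Σ_t [0,0]: t=0:+1/24 = 1/24
(3j)²=1/21 [(2 2 4; 0 -1 1)], sign=-1
⇒ 4πI² = 30/49
I = (-1)√(30/49/(4π)) = -0.22072812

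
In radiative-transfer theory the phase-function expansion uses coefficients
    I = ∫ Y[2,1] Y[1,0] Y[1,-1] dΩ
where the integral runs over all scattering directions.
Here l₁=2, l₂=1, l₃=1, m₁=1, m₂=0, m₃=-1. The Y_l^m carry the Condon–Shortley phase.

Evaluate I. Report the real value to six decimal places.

-0.218510

m-sum 0 ✓  L=4 even ✓  1≤1≤3 ✓
Π(2lᵢ+1) = 5×3×3 = 45
triangle coeff Δ(2,1,1) = 1/30
Σ_t [1,1]: t=1:−1/1 = -1/1
(3j)²=2/15 [(2 1 1; 0 0 0)], sign=+1
Σ_t [1,1]: t=1:−1/2 = -1/2
(3j)²=1/10 [(2 1 1; 1 0 -1)], sign=-1
⇒ 4πI² = 3/5
I = (-1)√(3/5/(4π)) = -0.21850969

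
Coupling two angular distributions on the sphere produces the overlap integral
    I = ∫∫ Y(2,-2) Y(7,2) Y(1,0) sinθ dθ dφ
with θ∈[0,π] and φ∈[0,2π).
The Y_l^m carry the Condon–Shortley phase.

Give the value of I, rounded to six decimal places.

triangle: need 5≤l₃≤9, have 1; I=0

0.000000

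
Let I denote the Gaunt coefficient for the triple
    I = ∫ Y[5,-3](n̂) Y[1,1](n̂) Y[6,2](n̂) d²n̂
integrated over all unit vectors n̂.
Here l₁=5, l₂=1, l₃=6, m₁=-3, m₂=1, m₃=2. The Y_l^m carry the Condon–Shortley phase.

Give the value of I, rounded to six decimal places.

0.100084

Rules hold: Σm=0, L=12 even, 4≤6≤6.
N = 11·3·13 = 429
Δ = 0!·10!·2!/13! = 1/858
Racah Σ t=0..0: t=0:+1/14400 = 1/14400
⇒ 3j(5 1 6; 0 0 0)² = 6/143, sgn +1
Racah Σ t=0..0: t=0:+1/161280 = 1/161280
⇒ 3j(5 1 6; -3 1 2)² = 1/143, sgn +1
4πI² = N·(3j₀)²·(3jₘ)² = 18/143
I = +1·√(0.125874/4π) = 0.10008369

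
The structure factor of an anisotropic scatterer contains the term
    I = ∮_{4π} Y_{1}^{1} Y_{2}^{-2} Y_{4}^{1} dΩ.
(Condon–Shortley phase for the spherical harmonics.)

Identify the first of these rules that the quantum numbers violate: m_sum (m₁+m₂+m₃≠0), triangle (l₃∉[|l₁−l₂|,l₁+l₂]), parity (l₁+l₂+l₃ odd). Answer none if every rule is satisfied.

triangle

Σmᵢ = 0  ✓
l₃∈[|l₁−l₂|,l₁+l₂]=[1,3], have l₃=4  ✗
Σlᵢ = 7 ⇒ odd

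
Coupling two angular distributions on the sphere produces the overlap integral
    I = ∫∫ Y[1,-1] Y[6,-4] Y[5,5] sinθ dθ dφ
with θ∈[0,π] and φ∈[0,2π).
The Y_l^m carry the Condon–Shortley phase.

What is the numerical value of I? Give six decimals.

m-sum 0 ✓  L=12 even ✓  5≤5≤7 ✓
Π(2lᵢ+1) = 3×13×11 = 429
triangle coeff Δ(1,6,5) = 1/858
Σ_t [1,1]: t=1:−1/14400 = -1/14400
(3j)²=6/143 [(1 6 5; 0 0 0)], sign=+1
Σ_t [2,2]: t=2:+1/7257600 = 1/7257600
(3j)²=1/858 [(1 6 5; -1 -4 5)], sign=+1
⇒ 4πI² = 3/143
I = (+1)√(3/143/(4π)) = 0.04085899

0.040859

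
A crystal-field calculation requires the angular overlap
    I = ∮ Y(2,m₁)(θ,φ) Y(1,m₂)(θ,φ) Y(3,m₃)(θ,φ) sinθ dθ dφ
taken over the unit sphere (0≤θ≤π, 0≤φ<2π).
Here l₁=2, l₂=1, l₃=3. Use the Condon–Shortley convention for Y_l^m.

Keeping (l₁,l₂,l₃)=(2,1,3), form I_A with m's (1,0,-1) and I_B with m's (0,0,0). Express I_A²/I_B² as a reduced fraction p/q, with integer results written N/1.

l's match ⇒ only the (l;m) 3-j factors differ between A and B.
A: triangle coeff Δ(2,1,3) = 1/105; Σ_t [0,0]: t=0:+1/6 = 1/6; (3j)²=8/105 [(2 1 3; 1 0 -1)], sign=+1
B: triangle coeff Δ(2,1,3) = 1/105; Σ_t [0,0]: t=0:+1/4 = 1/4; (3j)²=3/35 [(2 1 3; 0 0 0)], sign=-1
I_A²/I_B² = (8/105)/(3/35) = 8/9

8/9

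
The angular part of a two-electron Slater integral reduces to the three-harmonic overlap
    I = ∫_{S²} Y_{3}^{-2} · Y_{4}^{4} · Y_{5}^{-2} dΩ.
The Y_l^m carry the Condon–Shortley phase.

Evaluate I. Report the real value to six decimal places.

Checks pass: Σm=0; 12 even; l₃=5∈[1,7].
(2·3+1)(2·4+1)(2·5+1) = 693
Δ: 2! 4! 6! / 13! → 1/180180
sum: t=0:+1/576 t=1:−1/144 t=2:+1/576 = -1/288
3j²(3 4 5; 0 0 0) = Δ·Π!·Σ² = 20/1001  (sign +1)
sum: t=2:+1/8640 = 1/8640
3j²(3 4 5; -2 4 -2) = Δ·Π!·Σ² = 14/1287  (sign -1)
combine: 4πI² = 693·20/1001·14/1287 = 280/1859
take √, sign -1: I = -0.10947990

-0.109480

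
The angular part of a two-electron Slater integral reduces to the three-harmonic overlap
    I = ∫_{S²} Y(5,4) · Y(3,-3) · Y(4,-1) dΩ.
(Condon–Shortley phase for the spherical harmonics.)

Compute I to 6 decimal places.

Checks pass: Σm=0; 12 even; l₃=4∈[2,8].
(2·5+1)(2·3+1)(2·4+1) = 693
Δ: 4! 6! 2! / 13! → 1/180180
sum: t=1:−1/576 t=2:+1/144 t=3:−1/576 = 1/288
3j²(5 3 4; 0 0 0) = Δ·Π!·Σ² = 20/1001  (sign +1)
sum: t=0:+1/5760 = 1/5760
3j²(5 3 4; 4 -3 -1) = Δ·Π!·Σ² = 9/286  (sign -1)
combine: 4πI² = 693·20/1001·9/286 = 810/1859
take √, sign -1: I = -0.18620781

-0.186208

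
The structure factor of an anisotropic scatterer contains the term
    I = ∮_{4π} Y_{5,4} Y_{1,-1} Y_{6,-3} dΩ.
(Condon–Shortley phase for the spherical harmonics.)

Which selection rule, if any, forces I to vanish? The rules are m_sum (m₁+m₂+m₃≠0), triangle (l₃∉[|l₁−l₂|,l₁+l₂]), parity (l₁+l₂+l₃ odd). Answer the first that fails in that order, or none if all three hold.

Σmᵢ = 0  ✓
l₃∈[|l₁−l₂|,l₁+l₂]=[4,6], have l₃=6  ✓
Σlᵢ = 12 ⇒ even  ✓

none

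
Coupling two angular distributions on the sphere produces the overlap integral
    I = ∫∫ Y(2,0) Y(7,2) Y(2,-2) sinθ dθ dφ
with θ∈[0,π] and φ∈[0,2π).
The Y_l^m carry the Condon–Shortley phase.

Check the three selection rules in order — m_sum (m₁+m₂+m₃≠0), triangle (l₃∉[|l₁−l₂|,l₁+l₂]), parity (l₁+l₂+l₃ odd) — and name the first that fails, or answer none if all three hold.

m₁+m₂+m₃ = 0 + 2 − 2 = 0  ✓
triangle: |2−7|=5 ≤ l₃=2 ≤ 2+7=9  ✗
parity: l₁+l₂+l₃ = 11 is odd

triangle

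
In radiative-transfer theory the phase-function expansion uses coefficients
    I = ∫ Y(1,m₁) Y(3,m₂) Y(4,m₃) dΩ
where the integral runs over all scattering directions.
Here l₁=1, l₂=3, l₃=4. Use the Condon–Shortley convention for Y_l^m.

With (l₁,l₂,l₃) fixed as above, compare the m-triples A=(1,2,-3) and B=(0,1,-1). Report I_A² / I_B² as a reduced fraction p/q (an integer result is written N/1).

Same 1,3,4: normalisation and zero-m 3j drop out of the ratio.
A: Δ: 0! 2! 6! / 9! → 1/252; sum: t=0:+1/240 = 1/240; 3j²(1 3 4; 1 2 -3) = Δ·Π!·Σ² = 1/12  (sign -1)
B: Δ: 0! 2! 6! / 9! → 1/252; sum: t=0:+1/48 = 1/48; 3j²(1 3 4; 0 1 -1) = Δ·Π!·Σ² = 5/84  (sign -1)
I_A²/I_B² = (1/12)/(5/84) = 7/5

7/5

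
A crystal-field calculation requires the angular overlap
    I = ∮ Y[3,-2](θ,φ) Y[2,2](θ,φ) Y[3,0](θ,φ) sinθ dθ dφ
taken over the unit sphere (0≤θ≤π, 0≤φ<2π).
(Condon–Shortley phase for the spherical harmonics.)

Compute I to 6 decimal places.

-0.188063

m-sum 0 ✓  L=8 even ✓  1≤3≤5 ✓
Π(2lᵢ+1) = 7×5×7 = 245
triangle coeff Δ(3,2,3) = 1/3780
Σ_t [0,2]: t=0:+1/24 t=1:−1/4 t=2:+1/24 = -1/6
(3j)²=4/105 [(3 2 3; 0 0 0)], sign=+1
Σ_t [2,2]: t=2:+1/24 = 1/24
(3j)²=1/21 [(3 2 3; -2 2 0)], sign=-1
⇒ 4πI² = 4/9
I = (-1)√(4/9/(4π)) = -0.18806319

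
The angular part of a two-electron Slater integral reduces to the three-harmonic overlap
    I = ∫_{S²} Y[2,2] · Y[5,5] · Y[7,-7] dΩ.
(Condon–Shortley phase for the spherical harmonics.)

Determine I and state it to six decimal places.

Checks pass: Σm=0; 14 even; l₃=7∈[3,7].
(2·2+1)(2·5+1)(2·7+1) = 825
Δ: 0! 4! 10! / 15! → 1/15015
sum: t=0:+1/57600 = 1/57600
3j²(2 5 7; 0 0 0) = Δ·Π!·Σ² = 21/715  (sign -1)
sum: t=0:+1/87091200 = 1/87091200
3j²(2 5 7; 2 5 -7) = Δ·Π!·Σ² = 1/15  (sign +1)
combine: 4πI² = 825·21/715·1/15 = 21/13
take √, sign -1: I = -0.35853622

-0.358536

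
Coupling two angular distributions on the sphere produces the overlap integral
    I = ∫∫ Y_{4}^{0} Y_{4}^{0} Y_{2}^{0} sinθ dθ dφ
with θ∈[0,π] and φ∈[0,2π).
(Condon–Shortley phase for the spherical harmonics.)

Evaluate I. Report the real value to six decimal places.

0.163840

Checks pass: Σm=0; 10 even; l₃=2∈[0,8].
(2·4+1)(2·4+1)(2·2+1) = 405
Δ: 6! 2! 2! / 11! → 1/13860
sum: t=2:+1/192 t=3:−1/36 t=4:+1/192 = -5/288
3j²(4 4 2; 0 0 0) = Δ·Π!·Σ² = 20/693  (sign -1)
(m-triple is (0,0,0) — same symbol as above.)
combine: 4πI² = 405·20/693·20/693 = 2000/5929
take √, sign +1: I = 0.16383977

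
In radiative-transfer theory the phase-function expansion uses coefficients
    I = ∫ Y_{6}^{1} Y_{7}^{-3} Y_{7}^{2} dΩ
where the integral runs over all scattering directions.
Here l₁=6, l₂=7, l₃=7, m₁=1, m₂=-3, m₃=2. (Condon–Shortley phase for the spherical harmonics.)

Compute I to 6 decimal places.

Rules hold: Σm=0, L=20 even, 1≤7≤13.
N = 13·15·15 = 2925
Δ = 6!·6!·8!/21! = 1/2444321880
Racah Σ t=0..6: t=0:+1/2612736000 t=1:−1/20736000 t=2:+1/1658880 t=3:−1/746496 t=4:+1/1658880 t=5:−1/20736000 t=6:+1/2612736000 = -1/4354560
⇒ 3j(6 7 7; 0 0 0)² = 1000/138567, sgn +1
Racah Σ t=0..4: t=0:+1/49766400 t=1:−1/4147200 t=2:+1/2488320 t=3:−1/8709120 t=4:+1/232243200 = 7/99532800
⇒ 3j(6 7 7; 1 -3 2)² = 1715/369512, sgn -1
4πI² = N·(3j₀)²·(3jₘ)² = 16078125/164109517
I = -1·√(0.0979719/4π) = -0.08829699

-0.088297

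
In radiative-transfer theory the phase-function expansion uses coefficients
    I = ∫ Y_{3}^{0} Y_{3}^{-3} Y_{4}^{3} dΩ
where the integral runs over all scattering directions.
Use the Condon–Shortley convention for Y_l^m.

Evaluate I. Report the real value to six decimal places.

0.203551

Rules hold: Σm=0, L=10 even, 0≤4≤6.
N = 7·7·9 = 441
Δ = 2!·4!·4!/11! = 1/34650
Racah Σ t=0..2: t=0:+1/72 t=1:−1/16 t=2:+1/72 = -5/144
⇒ 3j(3 3 4; 0 0 0)² = 2/77, sgn -1
Racah Σ t=0..0: t=0:+1/288 = 1/288
⇒ 3j(3 3 4; 0 -3 3)² = 1/22, sgn -1
4πI² = N·(3j₀)²·(3jₘ)² = 63/121
I = +1·√(0.520661/4π) = 0.20355073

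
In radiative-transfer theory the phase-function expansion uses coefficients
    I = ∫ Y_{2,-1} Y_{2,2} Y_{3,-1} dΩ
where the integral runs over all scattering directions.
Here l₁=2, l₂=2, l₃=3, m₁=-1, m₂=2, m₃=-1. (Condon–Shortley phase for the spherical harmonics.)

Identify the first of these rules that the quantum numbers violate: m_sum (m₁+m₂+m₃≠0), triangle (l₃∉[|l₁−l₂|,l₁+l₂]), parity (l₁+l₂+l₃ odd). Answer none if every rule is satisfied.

m₁+m₂+m₃ = -1 + 2 − 1 = 0  ✓
triangle: |2−2|=0 ≤ l₃=3 ≤ 2+2=4  ✓
parity: l₁+l₂+l₃ = 7 is odd  ✗

parity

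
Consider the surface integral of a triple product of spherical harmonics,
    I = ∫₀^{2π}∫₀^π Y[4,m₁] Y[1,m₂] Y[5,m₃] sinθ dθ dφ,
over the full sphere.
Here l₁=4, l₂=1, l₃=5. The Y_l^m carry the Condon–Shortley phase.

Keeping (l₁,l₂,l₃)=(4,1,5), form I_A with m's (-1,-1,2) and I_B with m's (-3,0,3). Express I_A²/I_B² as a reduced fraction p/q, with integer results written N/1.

l's match ⇒ only the (l;m) 3-j factors differ between A and B.
A: triangle coeff Δ(4,1,5) = 1/495; Σ_t [0,0]: t=0:+1/1440 = 1/1440; (3j)²=7/165 [(4 1 5; -1 -1 2)], sign=-1
B: triangle coeff Δ(4,1,5) = 1/495; Σ_t [0,0]: t=0:+1/5040 = 1/5040; (3j)²=16/495 [(4 1 5; -3 0 3)], sign=+1
I_A²/I_B² = (7/165)/(16/495) = 21/16

21/16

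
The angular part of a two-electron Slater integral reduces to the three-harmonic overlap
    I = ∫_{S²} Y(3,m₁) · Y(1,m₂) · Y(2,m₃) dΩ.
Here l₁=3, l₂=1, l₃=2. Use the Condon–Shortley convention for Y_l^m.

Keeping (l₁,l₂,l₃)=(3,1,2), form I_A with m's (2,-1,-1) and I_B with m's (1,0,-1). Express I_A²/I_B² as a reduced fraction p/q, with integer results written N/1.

5/4

l's match ⇒ only the (l;m) 3-j factors differ between A and B.
A: triangle coeff Δ(3,1,2) = 1/105; Σ_t [0,0]: t=0:+1/12 = 1/12; (3j)²=2/21 [(3 1 2; 2 -1 -1)], sign=-1
B: triangle coeff Δ(3,1,2) = 1/105; Σ_t [1,1]: t=1:−1/6 = -1/6; (3j)²=8/105 [(3 1 2; 1 0 -1)], sign=+1
I_A²/I_B² = (2/21)/(8/105) = 5/4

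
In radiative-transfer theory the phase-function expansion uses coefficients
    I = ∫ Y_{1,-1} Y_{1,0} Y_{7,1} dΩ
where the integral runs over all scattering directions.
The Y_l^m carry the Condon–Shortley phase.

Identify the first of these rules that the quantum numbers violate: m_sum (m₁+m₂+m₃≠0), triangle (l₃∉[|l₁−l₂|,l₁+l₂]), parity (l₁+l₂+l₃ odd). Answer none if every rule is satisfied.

triangle

azimuthal sum: -1 + 0 + 1 = 0  ✓
0 ≤ 7 ≤ 2 (triangle on l)  ✗
L = 1 + 1 + 7 = 9 (odd)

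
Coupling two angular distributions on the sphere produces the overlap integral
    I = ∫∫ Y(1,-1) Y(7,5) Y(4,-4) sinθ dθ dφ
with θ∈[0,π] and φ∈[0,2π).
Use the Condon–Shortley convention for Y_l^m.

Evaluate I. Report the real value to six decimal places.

l₃=4 ∉ [6,8] — triangle fails ⇒ I = 0

0.000000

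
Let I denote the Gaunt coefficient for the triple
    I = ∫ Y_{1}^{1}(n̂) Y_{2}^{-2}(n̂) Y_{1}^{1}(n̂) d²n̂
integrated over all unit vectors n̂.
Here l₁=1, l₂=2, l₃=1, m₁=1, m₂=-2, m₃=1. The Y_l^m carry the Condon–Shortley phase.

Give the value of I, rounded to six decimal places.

0.309019

Rules hold: Σm=0, L=4 even, 1≤1≤3.
N = 3·5·3 = 45
Δ = 2!·0!·2!/5! = 1/30
Racah Σ t=1..1: t=1:−1/1 = -1/1
⇒ 3j(1 2 1; 0 0 0)² = 2/15, sgn +1
Racah Σ t=0..0: t=0:+1/4 = 1/4
⇒ 3j(1 2 1; 1 -2 1)² = 1/5, sgn +1
4πI² = N·(3j₀)²·(3jₘ)² = 6/5
I = +1·√(1.2/4π) = 0.30901936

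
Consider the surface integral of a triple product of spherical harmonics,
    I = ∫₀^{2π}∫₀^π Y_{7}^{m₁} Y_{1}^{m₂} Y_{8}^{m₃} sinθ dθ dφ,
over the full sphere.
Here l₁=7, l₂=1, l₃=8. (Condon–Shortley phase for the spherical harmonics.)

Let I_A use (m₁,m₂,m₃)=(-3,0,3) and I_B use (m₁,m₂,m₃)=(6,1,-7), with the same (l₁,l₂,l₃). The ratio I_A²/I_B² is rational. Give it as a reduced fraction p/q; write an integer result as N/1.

Shared (l₁,l₂,l₃)=(7,1,8): N and (l;000)² cancel in I_A²/I_B².
A: Δ = 0!·14!·2!/17! = 1/2040; Racah Σ t=0..0: t=0:+1/87091200 = 1/87091200; ⇒ 3j(7 1 8; -3 0 3)² = 11/408, sgn -1
B: Δ = 0!·14!·2!/17! = 1/2040; Racah Σ t=0..0: t=0:+1/12454041600 = 1/12454041600; ⇒ 3j(7 1 8; 6 1 -7)² = 7/136, sgn -1
I_A²/I_B² = (11/408)/(7/136) = 11/21

11/21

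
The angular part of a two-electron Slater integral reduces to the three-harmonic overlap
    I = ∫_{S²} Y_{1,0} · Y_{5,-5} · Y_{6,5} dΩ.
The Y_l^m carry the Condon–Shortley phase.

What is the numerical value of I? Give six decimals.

m-sum 0 ✓  L=12 even ✓  4≤6≤6 ✓
Π(2lᵢ+1) = 3×11×13 = 429
triangle coeff Δ(1,5,6) = 1/858
Σ_t [0,0]: t=0:+1/14400 = 1/14400
(3j)²=6/143 [(1 5 6; 0 0 0)], sign=+1
Σ_t [0,0]: t=0:+1/3628800 = 1/3628800
(3j)²=1/78 [(1 5 6; 0 -5 5)], sign=-1
⇒ 4πI² = 3/13
I = (-1)√(3/13/(4π)) = -0.13551395

-0.135514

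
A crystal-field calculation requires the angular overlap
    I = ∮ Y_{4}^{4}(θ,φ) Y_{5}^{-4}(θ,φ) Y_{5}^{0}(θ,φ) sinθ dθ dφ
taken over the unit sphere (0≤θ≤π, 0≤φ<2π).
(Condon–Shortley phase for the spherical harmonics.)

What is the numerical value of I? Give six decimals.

m-sum 0 ✓  L=14 even ✓  1≤5≤9 ✓
Π(2lᵢ+1) = 9×11×11 = 1089
triangle coeff Δ(4,5,5) = 1/3153150
Σ_t [0,4]: t=0:+1/69120 t=1:−1/1728 t=2:+1/576 t=3:−1/1728 t=4:+1/69120 = 7/11520
(3j)²=2/143 [(4 5 5; 0 0 0)], sign=-1
Σ_t [0,0]: t=0:+1/69120 = 1/69120
(3j)²=2/143 [(4 5 5; 4 -4 0)], sign=-1
⇒ 4πI² = 36/169
I = (+1)√(36/169/(4π)) = 0.13019760

0.130198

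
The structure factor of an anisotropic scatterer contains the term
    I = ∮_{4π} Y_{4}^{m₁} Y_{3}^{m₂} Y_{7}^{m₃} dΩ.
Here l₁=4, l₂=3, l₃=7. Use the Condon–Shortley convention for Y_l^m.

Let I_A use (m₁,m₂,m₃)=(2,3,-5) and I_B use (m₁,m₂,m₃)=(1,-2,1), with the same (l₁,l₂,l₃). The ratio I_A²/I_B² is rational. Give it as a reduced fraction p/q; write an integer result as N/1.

11/4

l's match ⇒ only the (l;m) 3-j factors differ between A and B.
A: triangle coeff Δ(4,3,7) = 1/45045; Σ_t [0,0]: t=0:+1/1036800 = 1/1036800; (3j)²=4/195 [(4 3 7; 2 3 -5)], sign=+1
B: triangle coeff Δ(4,3,7) = 1/45045; Σ_t [0,0]: t=0:+1/86400 = 1/86400; (3j)²=16/2145 [(4 3 7; 1 -2 1)], sign=+1
I_A²/I_B² = (4/195)/(16/2145) = 11/4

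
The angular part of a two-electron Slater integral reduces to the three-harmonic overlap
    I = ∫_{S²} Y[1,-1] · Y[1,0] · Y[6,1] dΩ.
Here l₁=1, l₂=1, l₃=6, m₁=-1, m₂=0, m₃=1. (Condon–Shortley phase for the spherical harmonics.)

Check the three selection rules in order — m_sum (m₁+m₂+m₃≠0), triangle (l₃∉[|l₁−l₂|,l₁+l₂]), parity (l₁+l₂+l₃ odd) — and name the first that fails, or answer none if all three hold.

azimuthal sum: -1 + 0 + 1 = 0  ✓
0 ≤ 6 ≤ 2 (triangle on l)  ✗
L = 1 + 1 + 6 = 8 (even)

triangle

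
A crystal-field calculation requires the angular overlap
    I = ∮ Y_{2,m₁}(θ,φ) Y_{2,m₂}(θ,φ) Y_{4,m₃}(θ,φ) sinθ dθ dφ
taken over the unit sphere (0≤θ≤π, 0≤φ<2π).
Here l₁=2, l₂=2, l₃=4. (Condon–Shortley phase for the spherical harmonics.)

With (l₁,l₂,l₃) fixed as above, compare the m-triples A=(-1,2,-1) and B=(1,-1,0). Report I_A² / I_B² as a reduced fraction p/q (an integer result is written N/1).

5/16

l's match ⇒ only the (l;m) 3-j factors differ between A and B.
A: triangle coeff Δ(2,2,4) = 1/630; Σ_t [0,0]: t=0:+1/144 = 1/144; (3j)²=1/126 [(2 2 4; -1 2 -1)], sign=-1
B: triangle coeff Δ(2,2,4) = 1/630; Σ_t [0,0]: t=0:+1/36 = 1/36; (3j)²=8/315 [(2 2 4; 1 -1 0)], sign=+1
I_A²/I_B² = (1/126)/(8/315) = 5/16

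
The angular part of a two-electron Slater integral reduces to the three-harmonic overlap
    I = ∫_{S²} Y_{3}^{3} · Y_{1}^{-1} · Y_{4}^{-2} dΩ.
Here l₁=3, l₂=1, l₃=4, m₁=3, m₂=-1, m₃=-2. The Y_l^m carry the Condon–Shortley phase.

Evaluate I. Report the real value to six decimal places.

m-sum 0 ✓  L=8 even ✓  2≤4≤4 ✓
Π(2lᵢ+1) = 7×3×9 = 189
triangle coeff Δ(3,1,4) = 1/252
Σ_t [0,0]: t=0:+1/36 = 1/36
(3j)²=4/63 [(3 1 4; 0 0 0)], sign=+1
Σ_t [0,0]: t=0:+1/1440 = 1/1440
(3j)²=1/252 [(3 1 4; 3 -1 -2)], sign=+1
⇒ 4πI² = 1/21
I = (+1)√(1/21/(4π)) = 0.06155813

0.061558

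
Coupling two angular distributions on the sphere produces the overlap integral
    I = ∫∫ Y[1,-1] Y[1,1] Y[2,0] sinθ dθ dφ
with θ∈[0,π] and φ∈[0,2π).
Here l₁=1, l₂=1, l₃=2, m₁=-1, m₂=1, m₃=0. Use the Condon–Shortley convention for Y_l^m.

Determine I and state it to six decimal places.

m-sum 0 ✓  L=4 even ✓  0≤2≤2 ✓
Π(2lᵢ+1) = 3×3×5 = 45
triangle coeff Δ(1,1,2) = 1/30
Σ_t [0,0]: t=0:+1/1 = 1/1
(3j)²=2/15 [(1 1 2; 0 0 0)], sign=+1
Σ_t [0,0]: t=0:+1/4 = 1/4
(3j)²=1/30 [(1 1 2; -1 1 0)], sign=+1
⇒ 4πI² = 1/5
I = (+1)√(1/5/(4π)) = 0.12615663

0.126157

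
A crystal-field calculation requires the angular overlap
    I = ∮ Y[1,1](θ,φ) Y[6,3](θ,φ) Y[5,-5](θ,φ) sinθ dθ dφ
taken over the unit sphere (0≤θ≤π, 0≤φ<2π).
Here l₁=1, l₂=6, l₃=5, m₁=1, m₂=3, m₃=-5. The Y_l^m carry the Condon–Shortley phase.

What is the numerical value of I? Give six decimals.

1 + 3 − 5 = -1 ≠ 0: azimuthal integral kills it; I = 0

0.000000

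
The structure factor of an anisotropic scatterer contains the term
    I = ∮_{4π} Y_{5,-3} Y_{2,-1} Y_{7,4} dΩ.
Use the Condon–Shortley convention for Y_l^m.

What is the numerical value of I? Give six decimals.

m-sum 0 ✓  L=14 even ✓  3≤7≤7 ✓
Π(2lᵢ+1) = 11×5×15 = 825
triangle coeff Δ(5,2,7) = 1/15015
Σ_t [0,0]: t=0:+1/57600 = 1/57600
(3j)²=21/715 [(5 2 7; 0 0 0)], sign=-1
Σ_t [0,0]: t=0:+1/483840 = 1/483840
(3j)²=3/91 [(5 2 7; -3 -1 4)], sign=-1
⇒ 4πI² = 135/169
I = (+1)√(135/169/(4π)) = 0.25212656

0.252127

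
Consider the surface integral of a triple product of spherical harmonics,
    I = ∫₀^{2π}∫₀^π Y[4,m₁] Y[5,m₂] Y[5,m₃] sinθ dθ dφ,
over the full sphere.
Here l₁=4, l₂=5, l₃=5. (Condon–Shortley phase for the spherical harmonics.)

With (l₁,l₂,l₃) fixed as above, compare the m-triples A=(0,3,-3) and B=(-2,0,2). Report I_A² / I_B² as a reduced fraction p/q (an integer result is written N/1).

12/7

Same 4,5,5: normalisation and zero-m 3j drop out of the ratio.
A: Δ: 4! 4! 6! / 15! → 1/3153150; sum: t=2:+1/11520 t=3:−1/4320 t=4:+1/27648 = -1/9216; 3j²(4 5 5; 0 3 -3) = Δ·Π!·Σ² = 2/143  (sign -1)
B: Δ: 4! 4! 6! / 15! → 1/3153150; sum: t=2:+1/3456 t=3:−1/1728 t=4:+1/11520 = -7/34560; 3j²(4 5 5; -2 0 2) = Δ·Π!·Σ² = 7/858  (sign +1)
I_A²/I_B² = (2/143)/(7/858) = 12/7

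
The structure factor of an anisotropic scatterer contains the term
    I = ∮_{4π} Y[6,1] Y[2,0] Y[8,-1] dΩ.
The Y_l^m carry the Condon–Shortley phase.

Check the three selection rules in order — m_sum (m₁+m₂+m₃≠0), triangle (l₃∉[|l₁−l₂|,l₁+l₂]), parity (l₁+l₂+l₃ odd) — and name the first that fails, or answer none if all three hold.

none

Σmᵢ = 0  ✓
l₃∈[|l₁−l₂|,l₁+l₂]=[4,8], have l₃=8  ✓
Σlᵢ = 16 ⇒ even  ✓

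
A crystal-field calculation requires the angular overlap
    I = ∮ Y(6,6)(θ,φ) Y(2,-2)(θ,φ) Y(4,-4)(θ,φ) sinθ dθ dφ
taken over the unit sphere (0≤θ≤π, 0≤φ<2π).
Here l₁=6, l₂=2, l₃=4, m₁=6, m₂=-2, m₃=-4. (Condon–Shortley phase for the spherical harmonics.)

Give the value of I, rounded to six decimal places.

0.353849

Rules hold: Σm=0, L=12 even, 4≤4≤8.
N = 13·5·9 = 585
Δ = 4!·8!·0!/13! = 1/6435
Racah Σ t=2..2: t=2:+1/2304 = 1/2304
⇒ 3j(6 2 4; 0 0 0)² = 5/143, sgn +1
Racah Σ t=0..0: t=0:+1/967680 = 1/967680
⇒ 3j(6 2 4; 6 -2 -4)² = 1/13, sgn +1
4πI² = N·(3j₀)²·(3jₘ)² = 225/143
I = +1·√(1.57343/4π) = 0.35384927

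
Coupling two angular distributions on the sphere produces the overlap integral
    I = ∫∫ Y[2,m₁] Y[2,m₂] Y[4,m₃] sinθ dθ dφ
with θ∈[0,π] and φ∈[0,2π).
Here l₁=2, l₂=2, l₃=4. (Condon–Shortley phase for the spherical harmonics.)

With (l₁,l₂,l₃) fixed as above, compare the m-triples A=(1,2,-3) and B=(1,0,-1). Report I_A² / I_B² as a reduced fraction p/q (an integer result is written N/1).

Same 2,2,4: normalisation and zero-m 3j drop out of the ratio.
A: Δ: 0! 4! 4! / 9! → 1/630; sum: t=0:+1/144 = 1/144; 3j²(2 2 4; 1 2 -3) = Δ·Π!·Σ² = 1/18  (sign -1)
B: Δ: 0! 4! 4! / 9! → 1/630; sum: t=0:+1/24 = 1/24; 3j²(2 2 4; 1 0 -1) = Δ·Π!·Σ² = 1/21  (sign -1)
I_A²/I_B² = (1/18)/(1/21) = 7/6

7/6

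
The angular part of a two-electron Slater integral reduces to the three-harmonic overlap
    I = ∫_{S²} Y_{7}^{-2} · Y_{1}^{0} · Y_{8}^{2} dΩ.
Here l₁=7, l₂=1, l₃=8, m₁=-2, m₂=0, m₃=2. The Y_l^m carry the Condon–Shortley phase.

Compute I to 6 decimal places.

Checks pass: Σm=0; 16 even; l₃=8∈[6,8].
(2·7+1)(2·1+1)(2·8+1) = 765
Δ: 0! 14! 2! / 17! → 1/2040
sum: t=0:+1/25401600 = 1/25401600
3j²(7 1 8; 0 0 0) = Δ·Π!·Σ² = 8/255  (sign +1)
sum: t=0:+1/43545600 = 1/43545600
3j²(7 1 8; -2 0 2) = Δ·Π!·Σ² = 1/34  (sign +1)
combine: 4πI² = 765·8/255·1/34 = 12/17
take √, sign +1: I = 0.23700703

0.237007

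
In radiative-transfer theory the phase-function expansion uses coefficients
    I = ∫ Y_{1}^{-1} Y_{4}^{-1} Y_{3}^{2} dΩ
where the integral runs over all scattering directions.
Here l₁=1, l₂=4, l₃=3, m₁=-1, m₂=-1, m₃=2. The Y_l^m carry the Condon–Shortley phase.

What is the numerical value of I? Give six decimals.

-0.106622

Rules hold: Σm=0, L=8 even, 3≤3≤5.
N = 3·9·7 = 189
Δ = 2!·0!·6!/9! = 1/252
Racah Σ t=1..1: t=1:−1/36 = -1/36
⇒ 3j(1 4 3; 0 0 0)² = 4/63, sgn +1
Racah Σ t=2..2: t=2:+1/240 = 1/240
⇒ 3j(1 4 3; -1 -1 2)² = 1/84, sgn -1
4πI² = N·(3j₀)²·(3jₘ)² = 1/7
I = -1·√(0.142857/4π) = -0.10662181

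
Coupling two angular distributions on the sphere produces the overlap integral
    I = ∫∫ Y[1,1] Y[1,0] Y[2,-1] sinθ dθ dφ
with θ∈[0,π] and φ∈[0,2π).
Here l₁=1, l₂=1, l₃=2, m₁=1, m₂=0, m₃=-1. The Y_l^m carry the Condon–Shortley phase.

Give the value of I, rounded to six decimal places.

-0.218510

Rules hold: Σm=0, L=4 even, 0≤2≤2.
N = 3·3·5 = 45
Δ = 0!·2!·2!/5! = 1/30
Racah Σ t=0..0: t=0:+1/1 = 1/1
⇒ 3j(1 1 2; 0 0 0)² = 2/15, sgn +1
Racah Σ t=0..0: t=0:+1/2 = 1/2
⇒ 3j(1 1 2; 1 0 -1)² = 1/10, sgn -1
4πI² = N·(3j₀)²·(3jₘ)² = 3/5
I = -1·√(0.6/4π) = -0.21850969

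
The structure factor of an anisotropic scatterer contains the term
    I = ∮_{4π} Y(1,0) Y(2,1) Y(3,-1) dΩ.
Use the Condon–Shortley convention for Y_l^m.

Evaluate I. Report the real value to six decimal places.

m-sum 0 ✓  L=6 even ✓  1≤3≤3 ✓
Π(2lᵢ+1) = 3×5×7 = 105
triangle coeff Δ(1,2,3) = 1/105
Σ_t [0,0]: t=0:+1/4 = 1/4
(3j)²=3/35 [(1 2 3; 0 0 0)], sign=-1
Σ_t [0,0]: t=0:+1/6 = 1/6
(3j)²=8/105 [(1 2 3; 0 1 -1)], sign=+1
⇒ 4πI² = 24/35
I = (-1)√(24/35/(4π)) = -0.23359668

-0.233597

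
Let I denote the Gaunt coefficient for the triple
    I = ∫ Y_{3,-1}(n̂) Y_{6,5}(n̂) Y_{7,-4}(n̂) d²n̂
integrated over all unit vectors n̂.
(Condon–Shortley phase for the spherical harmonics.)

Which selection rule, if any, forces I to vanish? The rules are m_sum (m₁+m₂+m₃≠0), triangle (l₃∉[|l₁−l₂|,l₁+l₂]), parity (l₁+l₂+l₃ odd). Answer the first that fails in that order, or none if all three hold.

none

Σmᵢ = 0  ✓
l₃∈[|l₁−l₂|,l₁+l₂]=[3,9], have l₃=7  ✓
Σlᵢ = 16 ⇒ even  ✓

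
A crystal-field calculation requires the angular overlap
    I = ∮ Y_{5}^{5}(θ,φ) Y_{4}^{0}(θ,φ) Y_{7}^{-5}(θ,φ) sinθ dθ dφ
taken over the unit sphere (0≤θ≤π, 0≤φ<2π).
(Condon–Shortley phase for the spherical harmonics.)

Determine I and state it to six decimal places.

m-sum 0 ✓  L=16 even ✓  1≤7≤9 ✓
Π(2lᵢ+1) = 11×9×15 = 1485
triangle coeff Δ(5,4,7) = 1/6126120
Σ_t [0,2]: t=0:+1/69120 t=1:−1/20736 t=2:+1/69120 = -1/51840
(3j)²=280/21879 [(5 4 7; 0 0 0)], sign=+1
Σ_t [0,0]: t=0:+1/3870720 = 1/3870720
(3j)²=135/6188 [(5 4 7; 5 0 -5)], sign=+1
⇒ 4πI² = 20250/48841
I = (+1)√(20250/48841/(4π)) = 0.18164160

0.181642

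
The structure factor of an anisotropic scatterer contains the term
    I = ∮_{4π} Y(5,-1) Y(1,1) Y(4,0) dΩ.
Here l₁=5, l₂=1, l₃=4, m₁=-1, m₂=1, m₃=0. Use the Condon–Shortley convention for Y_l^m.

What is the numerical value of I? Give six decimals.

m-sum 0 ✓  L=10 even ✓  4≤4≤6 ✓
Π(2lᵢ+1) = 11×3×9 = 297
triangle coeff Δ(5,1,4) = 1/495
Σ_t [1,1]: t=1:−1/576 = -1/576
(3j)²=5/99 [(5 1 4; 0 0 0)], sign=-1
Σ_t [2,2]: t=2:+1/1152 = 1/1152
(3j)²=1/33 [(5 1 4; -1 1 0)], sign=+1
⇒ 4πI² = 5/11
I = (-1)√(5/11/(4π)) = -0.19018827

-0.190188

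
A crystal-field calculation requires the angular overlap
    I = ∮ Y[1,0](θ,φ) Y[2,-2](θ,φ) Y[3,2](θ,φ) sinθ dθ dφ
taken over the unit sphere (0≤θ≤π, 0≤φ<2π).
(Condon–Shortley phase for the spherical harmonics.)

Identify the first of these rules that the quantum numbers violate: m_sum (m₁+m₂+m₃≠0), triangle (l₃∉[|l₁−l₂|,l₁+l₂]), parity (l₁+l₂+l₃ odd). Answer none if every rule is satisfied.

Σmᵢ = 0  ✓
l₃∈[|l₁−l₂|,l₁+l₂]=[1,3], have l₃=3  ✓
Σlᵢ = 6 ⇒ even  ✓

none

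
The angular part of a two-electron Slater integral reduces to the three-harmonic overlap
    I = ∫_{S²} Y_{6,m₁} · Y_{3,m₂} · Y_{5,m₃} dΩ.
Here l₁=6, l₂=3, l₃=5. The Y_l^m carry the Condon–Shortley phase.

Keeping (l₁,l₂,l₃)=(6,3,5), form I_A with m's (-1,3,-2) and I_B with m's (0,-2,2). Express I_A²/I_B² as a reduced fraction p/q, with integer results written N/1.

Same 6,3,5: normalisation and zero-m 3j drop out of the ratio.
A: Δ: 4! 8! 2! / 15! → 1/675675; sum: t=4:+1/34560 = 1/34560; 3j²(6 3 5; -1 3 -2) = Δ·Π!·Σ² = 7/429  (sign -1)
B: Δ: 4! 8! 2! / 15! → 1/675675; sum: t=0:+1/34560 t=1:−1/8640 = -1/11520; 3j²(6 3 5; 0 -2 2) = Δ·Π!·Σ² = 3/143  (sign +1)
I_A²/I_B² = (7/429)/(3/143) = 7/9

7/9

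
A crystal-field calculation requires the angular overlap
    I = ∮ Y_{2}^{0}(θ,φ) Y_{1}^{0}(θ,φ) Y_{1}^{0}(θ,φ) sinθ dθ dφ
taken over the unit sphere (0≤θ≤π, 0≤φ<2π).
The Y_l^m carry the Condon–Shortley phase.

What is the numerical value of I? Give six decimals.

0.252313

m-sum 0 ✓  L=4 even ✓  1≤1≤3 ✓
Π(2lᵢ+1) = 5×3×3 = 45
triangle coeff Δ(2,1,1) = 1/30
Σ_t [1,1]: t=1:−1/1 = -1/1
(3j)²=2/15 [(2 1 1; 0 0 0)], sign=+1
(m-triple is (0,0,0) — same symbol as above.)
⇒ 4πI² = 4/5
I = (+1)√(4/5/(4π)) = 0.25231325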